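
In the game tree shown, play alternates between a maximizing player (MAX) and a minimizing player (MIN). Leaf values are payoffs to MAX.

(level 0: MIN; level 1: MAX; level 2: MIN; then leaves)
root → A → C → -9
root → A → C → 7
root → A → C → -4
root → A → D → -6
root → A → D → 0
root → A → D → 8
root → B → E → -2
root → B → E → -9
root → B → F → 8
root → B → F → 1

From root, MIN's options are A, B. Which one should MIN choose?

C (MIN): min(-9, 7, -4) = -9
D (MIN): min(-6, 0, 8) = -6
A (MAX): max(-9, -6) = -6
E (MIN): min(-2, -9) = -9
F (MIN): min(8, 1) = 1
B (MAX): max(-9, 1) = 1
root (MIN): min(-6, 1) = -6
MIN at root wants the lowest of {A=-6, B=1}, so chooses A.

A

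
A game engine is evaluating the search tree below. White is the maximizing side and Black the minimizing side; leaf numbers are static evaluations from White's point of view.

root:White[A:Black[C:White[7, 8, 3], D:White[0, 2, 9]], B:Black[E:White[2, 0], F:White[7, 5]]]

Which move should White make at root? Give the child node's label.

C (White): max(7, 8, 3) = 8
D (White): max(0, 2, 9) = 9
A (Black): min(8, 9) = 8
E (White): max(2, 0) = 2
F (White): max(7, 5) = 7
B (Black): min(2, 7) = 2
root (White): max(8, 2) = 8
White at root wants the highest of {A=8, B=2}, so chooses A.

A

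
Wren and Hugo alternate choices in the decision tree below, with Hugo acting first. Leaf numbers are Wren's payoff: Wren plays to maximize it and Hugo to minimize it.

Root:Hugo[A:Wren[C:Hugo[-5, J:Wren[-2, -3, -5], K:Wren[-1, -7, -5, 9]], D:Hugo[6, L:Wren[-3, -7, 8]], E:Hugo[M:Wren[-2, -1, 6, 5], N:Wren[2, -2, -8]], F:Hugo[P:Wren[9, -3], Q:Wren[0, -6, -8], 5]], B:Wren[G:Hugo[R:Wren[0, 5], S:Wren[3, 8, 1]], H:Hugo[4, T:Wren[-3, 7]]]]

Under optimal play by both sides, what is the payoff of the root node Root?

J (Wren): max(-2, -3, -5) = -2
K (Wren): max(-1, -7, -5, 9) = 9
C (Hugo): min(-5, -2, 9) = -5
L (Wren): max(-3, -7, 8) = 8
D (Hugo): min(6, 8) = 6
M (Wren): max(-2, -1, 6, 5) = 6
N (Wren): max(2, -2, -8) = 2
E (Hugo): min(6, 2) = 2
P (Wren): max(9, -3) = 9
Q (Wren): max(0, -6, -8) = 0
F (Hugo): min(9, 0, 5) = 0
A (Wren): max(-5, 6, 2, 0) = 6
R (Wren): max(0, 5) = 5
S (Wren): max(3, 8, 1) = 8
G (Hugo): min(5, 8) = 5
T (Wren): max(-3, 7) = 7
H (Hugo): min(4, 7) = 4
B (Wren): max(5, 4) = 5
Root (Hugo): min(6, 5) = 5

5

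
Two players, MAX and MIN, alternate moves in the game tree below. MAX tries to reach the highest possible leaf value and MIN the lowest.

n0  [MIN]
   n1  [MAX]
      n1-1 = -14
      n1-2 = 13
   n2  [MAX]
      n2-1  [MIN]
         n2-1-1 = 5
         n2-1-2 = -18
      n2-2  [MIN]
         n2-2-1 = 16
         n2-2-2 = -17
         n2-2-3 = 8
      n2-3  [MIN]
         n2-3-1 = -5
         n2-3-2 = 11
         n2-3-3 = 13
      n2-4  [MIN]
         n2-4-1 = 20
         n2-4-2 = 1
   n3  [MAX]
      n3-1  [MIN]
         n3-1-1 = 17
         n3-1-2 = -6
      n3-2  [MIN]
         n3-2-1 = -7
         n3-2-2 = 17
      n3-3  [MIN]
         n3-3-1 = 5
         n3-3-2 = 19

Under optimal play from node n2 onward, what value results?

n2-1 (MIN): min(5, -18) = -18
n2-2 (MIN): min(16, -17, 8) = -17
n2-3 (MIN): min(-5, 11, 13) = -5
n2-4 (MIN): min(20, 1) = 1
n2 (MAX): max(-18, -17, -5, 1) = 1

1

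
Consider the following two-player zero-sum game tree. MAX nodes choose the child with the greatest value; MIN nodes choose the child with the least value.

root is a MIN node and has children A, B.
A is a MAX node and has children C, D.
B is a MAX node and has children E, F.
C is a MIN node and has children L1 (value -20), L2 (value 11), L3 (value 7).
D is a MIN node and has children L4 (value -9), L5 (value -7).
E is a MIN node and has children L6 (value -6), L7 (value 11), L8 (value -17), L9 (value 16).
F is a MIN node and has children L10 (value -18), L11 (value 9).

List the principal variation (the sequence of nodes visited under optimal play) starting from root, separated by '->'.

C (MIN): min(-20, 11, 7) = -20
D (MIN): min(-9, -7) = -9
A (MAX): max(-20, -9) = -9
E (MIN): min(-6, 11, -17, 16) = -17
F (MIN): min(-18, 9) = -18
B (MAX): max(-17, -18) = -17
root (MIN): min(-9, -17) = -17
At root, MIN picks B (lowest: -17).
At B, MAX picks E (highest: -17).
At E, MIN picks L8 (lowest: -17).
Terminal value -17.

root -> B -> E -> L8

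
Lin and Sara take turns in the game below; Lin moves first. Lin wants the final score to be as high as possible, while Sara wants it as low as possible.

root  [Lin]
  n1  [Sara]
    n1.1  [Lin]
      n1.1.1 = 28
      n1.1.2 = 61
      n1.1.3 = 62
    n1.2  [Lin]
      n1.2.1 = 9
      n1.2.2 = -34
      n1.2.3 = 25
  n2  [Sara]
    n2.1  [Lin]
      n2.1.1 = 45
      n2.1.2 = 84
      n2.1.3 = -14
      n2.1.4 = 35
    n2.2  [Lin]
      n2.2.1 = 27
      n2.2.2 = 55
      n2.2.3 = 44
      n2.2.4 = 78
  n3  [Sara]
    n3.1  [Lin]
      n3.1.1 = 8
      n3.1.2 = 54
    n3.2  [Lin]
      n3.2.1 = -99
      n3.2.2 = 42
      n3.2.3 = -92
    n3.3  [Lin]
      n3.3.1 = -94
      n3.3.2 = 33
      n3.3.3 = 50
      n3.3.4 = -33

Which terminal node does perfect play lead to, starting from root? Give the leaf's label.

n2.2.4

n1.1 (Lin): max(28, 61, 62) = 62
n1.2 (Lin): max(9, -34, 25) = 25
n1 (Sara): min(62, 25) = 25
n2.1 (Lin): max(45, 84, -14, 35) = 84
n2.2 (Lin): max(27, 55, 44, 78) = 78
n2 (Sara): min(84, 78) = 78
n3.1 (Lin): max(8, 54) = 54
n3.2 (Lin): max(-99, 42, -92) = 42
n3.3 (Lin): max(-94, 33, 50, -33) = 50
n3 (Sara): min(54, 42, 50) = 42
root (Lin): max(25, 78, 42) = 78
At root, Lin picks n2 (highest: 78).
At n2, Sara picks n2.2 (lowest: 78).
At n2.2, Lin picks n2.2.4 (highest: 78).
Terminal value 78.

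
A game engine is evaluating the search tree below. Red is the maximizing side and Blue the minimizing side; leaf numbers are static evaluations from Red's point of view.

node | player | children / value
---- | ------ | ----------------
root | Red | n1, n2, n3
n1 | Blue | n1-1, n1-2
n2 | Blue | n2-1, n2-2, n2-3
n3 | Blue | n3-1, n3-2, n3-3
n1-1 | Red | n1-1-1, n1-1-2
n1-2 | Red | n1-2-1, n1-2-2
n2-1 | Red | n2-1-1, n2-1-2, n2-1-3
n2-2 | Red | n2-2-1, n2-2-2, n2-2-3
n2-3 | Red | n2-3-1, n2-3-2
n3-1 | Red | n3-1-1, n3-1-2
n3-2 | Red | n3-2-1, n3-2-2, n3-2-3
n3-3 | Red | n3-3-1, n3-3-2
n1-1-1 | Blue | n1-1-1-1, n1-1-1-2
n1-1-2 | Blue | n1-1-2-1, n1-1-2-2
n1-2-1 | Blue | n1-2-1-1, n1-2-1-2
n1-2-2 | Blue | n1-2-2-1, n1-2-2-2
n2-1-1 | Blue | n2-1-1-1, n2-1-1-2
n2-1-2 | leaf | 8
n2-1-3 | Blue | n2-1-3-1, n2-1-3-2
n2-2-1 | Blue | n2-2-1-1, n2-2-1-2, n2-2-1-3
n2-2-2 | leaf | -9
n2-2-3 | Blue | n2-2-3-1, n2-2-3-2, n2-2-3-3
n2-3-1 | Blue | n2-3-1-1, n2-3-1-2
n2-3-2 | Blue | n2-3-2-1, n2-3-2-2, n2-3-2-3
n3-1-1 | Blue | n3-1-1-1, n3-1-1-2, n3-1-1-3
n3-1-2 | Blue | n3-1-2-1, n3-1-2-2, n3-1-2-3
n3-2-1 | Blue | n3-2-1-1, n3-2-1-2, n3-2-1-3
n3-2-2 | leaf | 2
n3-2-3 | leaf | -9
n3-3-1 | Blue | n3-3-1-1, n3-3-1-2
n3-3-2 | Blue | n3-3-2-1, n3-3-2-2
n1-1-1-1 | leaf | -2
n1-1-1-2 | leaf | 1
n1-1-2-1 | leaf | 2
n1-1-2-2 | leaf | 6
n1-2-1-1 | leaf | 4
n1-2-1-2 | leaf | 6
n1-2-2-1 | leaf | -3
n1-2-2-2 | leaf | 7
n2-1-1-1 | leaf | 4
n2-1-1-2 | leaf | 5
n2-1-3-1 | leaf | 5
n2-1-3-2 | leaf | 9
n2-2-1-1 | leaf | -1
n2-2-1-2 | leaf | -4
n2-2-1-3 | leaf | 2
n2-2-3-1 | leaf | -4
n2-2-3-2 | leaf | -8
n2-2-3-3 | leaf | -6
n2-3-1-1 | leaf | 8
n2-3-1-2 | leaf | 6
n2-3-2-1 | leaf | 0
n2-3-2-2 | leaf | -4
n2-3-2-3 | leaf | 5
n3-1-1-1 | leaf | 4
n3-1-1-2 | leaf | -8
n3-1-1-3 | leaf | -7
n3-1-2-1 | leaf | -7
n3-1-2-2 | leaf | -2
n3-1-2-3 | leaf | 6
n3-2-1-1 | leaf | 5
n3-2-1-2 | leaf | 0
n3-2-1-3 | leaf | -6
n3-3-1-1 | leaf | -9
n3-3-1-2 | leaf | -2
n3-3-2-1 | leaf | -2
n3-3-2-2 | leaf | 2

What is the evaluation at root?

n1-1-1 (Blue): min(-2, 1) = -2
n1-1-2 (Blue): min(2, 6) = 2
n1-1 (Red): max(-2, 2) = 2
n1-2-1 (Blue): min(4, 6) = 4
n1-2-2 (Blue): min(-3, 7) = -3
n1-2 (Red): max(4, -3) = 4
n1 (Blue): min(2, 4) = 2
n2-1-1 (Blue): min(4, 5) = 4
n2-1-3 (Blue): min(5, 9) = 5
n2-1 (Red): max(4, 8, 5) = 8
n2-2-1 (Blue): min(-1, -4, 2) = -4
n2-2-3 (Blue): min(-4, -8, -6) = -8
n2-2 (Red): max(-4, -9, -8) = -4
n2-3-1 (Blue): min(8, 6) = 6
n2-3-2 (Blue): min(0, -4, 5) = -4
n2-3 (Red): max(6, -4) = 6
n2 (Blue): min(8, -4, 6) = -4
n3-1-1 (Blue): min(4, -8, -7) = -8
n3-1-2 (Blue): min(-7, -2, 6) = -7
n3-1 (Red): max(-8, -7) = -7
n3-2-1 (Blue): min(5, 0, -6) = -6
n3-2 (Red): max(-6, 2, -9) = 2
n3-3-1 (Blue): min(-9, -2) = -9
n3-3-2 (Blue): min(-2, 2) = -2
n3-3 (Red): max(-9, -2) = -2
n3 (Blue): min(-7, 2, -2) = -7
root (Red): max(2, -4, -7) = 2

2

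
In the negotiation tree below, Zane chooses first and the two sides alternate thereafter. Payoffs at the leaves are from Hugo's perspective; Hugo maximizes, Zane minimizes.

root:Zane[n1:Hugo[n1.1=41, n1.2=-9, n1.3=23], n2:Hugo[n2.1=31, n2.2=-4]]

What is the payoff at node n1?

n1 (Hugo): max(41, -9, 23) = 41

41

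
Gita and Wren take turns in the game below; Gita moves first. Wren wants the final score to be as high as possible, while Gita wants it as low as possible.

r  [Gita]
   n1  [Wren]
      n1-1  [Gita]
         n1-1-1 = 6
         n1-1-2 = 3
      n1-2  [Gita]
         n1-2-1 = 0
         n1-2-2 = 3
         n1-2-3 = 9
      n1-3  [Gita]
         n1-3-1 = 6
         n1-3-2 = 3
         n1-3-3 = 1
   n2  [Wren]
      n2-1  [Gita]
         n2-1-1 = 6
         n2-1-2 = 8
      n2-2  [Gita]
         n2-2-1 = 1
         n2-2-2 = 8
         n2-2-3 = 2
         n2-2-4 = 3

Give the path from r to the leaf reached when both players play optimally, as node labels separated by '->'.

n1-1 (Gita): min(6, 3) = 3
n1-2 (Gita): min(0, 3, 9) = 0
n1-3 (Gita): min(6, 3, 1) = 1
n1 (Wren): max(3, 0, 1) = 3
n2-1 (Gita): min(6, 8) = 6
n2-2 (Gita): min(1, 8, 2, 3) = 1
n2 (Wren): max(6, 1) = 6
r (Gita): min(3, 6) = 3
At r, Gita picks n1 (lowest: 3).
At n1, Wren picks n1-1 (highest: 3).
At n1-1, Gita picks n1-1-2 (lowest: 3).
Terminal value 3.

r -> n1 -> n1-1 -> n1-1-2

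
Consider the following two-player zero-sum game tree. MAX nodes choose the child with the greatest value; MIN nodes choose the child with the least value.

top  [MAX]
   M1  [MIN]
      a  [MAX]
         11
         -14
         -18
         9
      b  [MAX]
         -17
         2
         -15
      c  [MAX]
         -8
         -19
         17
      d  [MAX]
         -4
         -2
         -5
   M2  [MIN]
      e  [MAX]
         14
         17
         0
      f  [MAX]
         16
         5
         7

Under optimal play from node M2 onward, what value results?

16

e (MAX): max(14, 17, 0) = 17
f (MAX): max(16, 5, 7) = 16
M2 (MIN): min(17, 16) = 16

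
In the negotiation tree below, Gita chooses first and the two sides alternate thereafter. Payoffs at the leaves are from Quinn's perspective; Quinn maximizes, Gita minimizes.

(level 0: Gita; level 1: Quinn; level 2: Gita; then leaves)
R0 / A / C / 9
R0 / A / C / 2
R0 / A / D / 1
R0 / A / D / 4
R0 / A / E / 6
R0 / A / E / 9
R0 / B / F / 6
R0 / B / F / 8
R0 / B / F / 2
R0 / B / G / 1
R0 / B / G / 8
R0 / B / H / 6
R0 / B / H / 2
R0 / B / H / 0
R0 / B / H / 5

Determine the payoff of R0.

2

C (Gita): min(9, 2) = 2
D (Gita): min(1, 4) = 1
E (Gita): min(6, 9) = 6
A (Quinn): max(2, 1, 6) = 6
F (Gita): min(6, 8, 2) = 2
G (Gita): min(1, 8) = 1
H (Gita): min(6, 2, 0, 5) = 0
B (Quinn): max(2, 1, 0) = 2
R0 (Gita): min(6, 2) = 2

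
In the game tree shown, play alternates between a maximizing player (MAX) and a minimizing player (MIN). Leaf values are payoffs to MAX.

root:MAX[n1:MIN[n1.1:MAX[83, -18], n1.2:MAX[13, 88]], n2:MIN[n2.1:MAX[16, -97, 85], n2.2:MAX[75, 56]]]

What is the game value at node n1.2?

88

n1.2 (MAX): max(13, 88) = 88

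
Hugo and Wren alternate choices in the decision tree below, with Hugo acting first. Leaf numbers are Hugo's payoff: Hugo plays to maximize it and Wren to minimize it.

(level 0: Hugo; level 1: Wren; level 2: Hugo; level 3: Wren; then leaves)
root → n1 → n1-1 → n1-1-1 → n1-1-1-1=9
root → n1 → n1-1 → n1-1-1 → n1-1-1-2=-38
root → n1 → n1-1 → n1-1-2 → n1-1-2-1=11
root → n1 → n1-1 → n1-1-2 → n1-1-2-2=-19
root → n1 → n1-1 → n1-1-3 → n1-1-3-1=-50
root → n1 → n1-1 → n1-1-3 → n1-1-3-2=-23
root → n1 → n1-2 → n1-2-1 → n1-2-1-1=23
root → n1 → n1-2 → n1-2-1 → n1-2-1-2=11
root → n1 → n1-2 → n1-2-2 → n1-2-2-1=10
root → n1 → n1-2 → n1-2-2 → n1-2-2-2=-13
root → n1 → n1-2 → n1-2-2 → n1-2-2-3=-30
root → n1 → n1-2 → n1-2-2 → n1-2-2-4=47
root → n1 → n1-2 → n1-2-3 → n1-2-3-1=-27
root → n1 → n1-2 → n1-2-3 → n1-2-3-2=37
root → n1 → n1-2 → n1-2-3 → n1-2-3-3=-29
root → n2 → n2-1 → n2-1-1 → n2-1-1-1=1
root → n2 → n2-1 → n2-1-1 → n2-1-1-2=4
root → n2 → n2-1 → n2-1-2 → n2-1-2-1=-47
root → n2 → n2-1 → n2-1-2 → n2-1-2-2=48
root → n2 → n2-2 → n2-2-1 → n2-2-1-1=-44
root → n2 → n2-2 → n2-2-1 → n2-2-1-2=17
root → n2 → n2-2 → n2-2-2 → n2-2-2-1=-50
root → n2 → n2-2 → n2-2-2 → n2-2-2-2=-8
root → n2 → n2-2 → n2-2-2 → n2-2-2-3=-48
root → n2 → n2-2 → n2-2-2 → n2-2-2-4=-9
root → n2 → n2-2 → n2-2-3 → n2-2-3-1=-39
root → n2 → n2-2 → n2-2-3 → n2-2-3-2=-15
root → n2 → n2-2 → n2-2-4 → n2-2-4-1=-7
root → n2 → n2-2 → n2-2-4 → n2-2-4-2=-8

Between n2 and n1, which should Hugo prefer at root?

n2-1-1 (Wren): min(1, 4) = 1
n2-1-2 (Wren): min(-47, 48) = -47
n2-1 (Hugo): max(1, -47) = 1
n2-2-1 (Wren): min(-44, 17) = -44
n2-2-2 (Wren): min(-50, -8, -48, -9) = -50
n2-2-3 (Wren): min(-39, -15) = -39
n2-2-4 (Wren): min(-7, -8) = -8
n2-2 (Hugo): max(-44, -50, -39, -8) = -8
n2 (Wren): min(1, -8) = -8
n1-1-1 (Wren): min(9, -38) = -38
n1-1-2 (Wren): min(11, -19) = -19
n1-1-3 (Wren): min(-50, -23) = -50
n1-1 (Hugo): max(-38, -19, -50) = -19
n1-2-1 (Wren): min(23, 11) = 11
n1-2-2 (Wren): min(10, -13, -30, 47) = -30
n1-2-3 (Wren): min(-27, 37, -29) = -29
n1-2 (Hugo): max(11, -30, -29) = 11
n1 (Wren): min(-19, 11) = -19
Hugo prefers the higher value; n2=-8, n1=-19. n2 is better since -8 > -19.

n2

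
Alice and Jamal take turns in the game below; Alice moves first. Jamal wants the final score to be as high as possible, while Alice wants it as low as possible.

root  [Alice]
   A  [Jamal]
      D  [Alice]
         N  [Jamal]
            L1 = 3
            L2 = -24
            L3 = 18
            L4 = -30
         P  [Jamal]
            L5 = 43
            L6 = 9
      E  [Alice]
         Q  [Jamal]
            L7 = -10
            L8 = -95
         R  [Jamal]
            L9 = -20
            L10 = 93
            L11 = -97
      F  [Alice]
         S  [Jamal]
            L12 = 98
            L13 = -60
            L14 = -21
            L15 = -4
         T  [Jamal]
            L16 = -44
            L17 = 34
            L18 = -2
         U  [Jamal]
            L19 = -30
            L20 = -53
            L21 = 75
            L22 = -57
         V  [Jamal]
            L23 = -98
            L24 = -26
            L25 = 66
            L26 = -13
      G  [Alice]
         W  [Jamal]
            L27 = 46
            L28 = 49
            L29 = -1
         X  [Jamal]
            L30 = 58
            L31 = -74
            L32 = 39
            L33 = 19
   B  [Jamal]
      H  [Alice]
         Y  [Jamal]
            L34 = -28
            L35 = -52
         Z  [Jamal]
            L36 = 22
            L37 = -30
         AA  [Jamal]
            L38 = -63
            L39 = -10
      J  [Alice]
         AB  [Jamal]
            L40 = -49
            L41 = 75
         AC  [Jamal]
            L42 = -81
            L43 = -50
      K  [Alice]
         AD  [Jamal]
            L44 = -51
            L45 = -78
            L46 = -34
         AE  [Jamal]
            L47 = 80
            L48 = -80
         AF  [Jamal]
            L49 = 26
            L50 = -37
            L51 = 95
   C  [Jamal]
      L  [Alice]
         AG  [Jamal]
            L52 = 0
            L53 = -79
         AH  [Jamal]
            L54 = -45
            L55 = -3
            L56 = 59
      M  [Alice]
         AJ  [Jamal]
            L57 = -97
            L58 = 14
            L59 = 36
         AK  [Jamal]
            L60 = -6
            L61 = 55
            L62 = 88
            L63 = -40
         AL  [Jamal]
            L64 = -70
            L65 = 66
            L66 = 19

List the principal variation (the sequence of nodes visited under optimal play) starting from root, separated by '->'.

N (Jamal): max(3, -24, 18, -30) = 18
P (Jamal): max(43, 9) = 43
D (Alice): min(18, 43) = 18
Q (Jamal): max(-10, -95) = -10
R (Jamal): max(-20, 93, -97) = 93
E (Alice): min(-10, 93) = -10
S (Jamal): max(98, -60, -21, -4) = 98
T (Jamal): max(-44, 34, -2) = 34
U (Jamal): max(-30, -53, 75, -57) = 75
V (Jamal): max(-98, -26, 66, -13) = 66
F (Alice): min(98, 34, 75, 66) = 34
W (Jamal): max(46, 49, -1) = 49
X (Jamal): max(58, -74, 39, 19) = 58
G (Alice): min(49, 58) = 49
A (Jamal): max(18, -10, 34, 49) = 49
Y (Jamal): max(-28, -52) = -28
Z (Jamal): max(22, -30) = 22
AA (Jamal): max(-63, -10) = -10
H (Alice): min(-28, 22, -10) = -28
AB (Jamal): max(-49, 75) = 75
AC (Jamal): max(-81, -50) = -50
J (Alice): min(75, -50) = -50
AD (Jamal): max(-51, -78, -34) = -34
AE (Jamal): max(80, -80) = 80
AF (Jamal): max(26, -37, 95) = 95
K (Alice): min(-34, 80, 95) = -34
B (Jamal): max(-28, -50, -34) = -28
AG (Jamal): max(0, -79) = 0
AH (Jamal): max(-45, -3, 59) = 59
L (Alice): min(0, 59) = 0
AJ (Jamal): max(-97, 14, 36) = 36
AK (Jamal): max(-6, 55, 88, -40) = 88
AL (Jamal): max(-70, 66, 19) = 66
M (Alice): min(36, 88, 66) = 36
C (Jamal): max(0, 36) = 36
root (Alice): min(49, -28, 36) = -28
At root, Alice picks B (lowest: -28).
At B, Jamal picks H (highest: -28).
At H, Alice picks Y (lowest: -28).
At Y, Jamal picks L34 (highest: -28).
Terminal value -28.

root -> B -> H -> Y -> L34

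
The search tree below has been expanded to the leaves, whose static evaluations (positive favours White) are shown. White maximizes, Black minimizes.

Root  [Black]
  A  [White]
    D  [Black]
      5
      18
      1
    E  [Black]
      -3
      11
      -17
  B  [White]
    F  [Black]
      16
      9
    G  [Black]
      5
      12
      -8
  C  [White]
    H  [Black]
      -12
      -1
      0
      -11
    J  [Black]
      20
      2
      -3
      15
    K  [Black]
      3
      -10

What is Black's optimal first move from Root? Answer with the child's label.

C

D (Black): min(5, 18, 1) = 1
E (Black): min(-3, 11, -17) = -17
A (White): max(1, -17) = 1
F (Black): min(16, 9) = 9
G (Black): min(5, 12, -8) = -8
B (White): max(9, -8) = 9
H (Black): min(-12, -1, 0, -11) = -12
J (Black): min(20, 2, -3, 15) = -3
K (Black): min(3, -10) = -10
C (White): max(-12, -3, -10) = -3
Root (Black): min(1, 9, -3) = -3
Black at Root wants the lowest of {A=1, B=9, C=-3}, so chooses C.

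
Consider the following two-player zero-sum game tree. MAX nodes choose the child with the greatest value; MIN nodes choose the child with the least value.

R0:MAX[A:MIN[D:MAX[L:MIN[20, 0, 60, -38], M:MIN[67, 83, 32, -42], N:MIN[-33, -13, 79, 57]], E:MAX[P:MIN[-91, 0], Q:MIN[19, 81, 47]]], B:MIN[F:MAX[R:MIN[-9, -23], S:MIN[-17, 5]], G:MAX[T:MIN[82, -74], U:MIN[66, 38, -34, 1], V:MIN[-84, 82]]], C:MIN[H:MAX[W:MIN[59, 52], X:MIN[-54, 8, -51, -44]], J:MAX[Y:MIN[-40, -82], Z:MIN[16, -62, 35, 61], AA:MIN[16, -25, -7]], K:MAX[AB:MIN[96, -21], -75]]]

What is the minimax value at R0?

L (MIN): min(20, 0, 60, -38) = -38
M (MIN): min(67, 83, 32, -42) = -42
N (MIN): min(-33, -13, 79, 57) = -33
D (MAX): max(-38, -42, -33) = -33
P (MIN): min(-91, 0) = -91
Q (MIN): min(19, 81, 47) = 19
E (MAX): max(-91, 19) = 19
A (MIN): min(-33, 19) = -33
R (MIN): min(-9, -23) = -23
S (MIN): min(-17, 5) = -17
F (MAX): max(-23, -17) = -17
T (MIN): min(82, -74) = -74
U (MIN): min(66, 38, -34, 1) = -34
V (MIN): min(-84, 82) = -84
G (MAX): max(-74, -34, -84) = -34
B (MIN): min(-17, -34) = -34
W (MIN): min(59, 52) = 52
X (MIN): min(-54, 8, -51, -44) = -54
H (MAX): max(52, -54) = 52
Y (MIN): min(-40, -82) = -82
Z (MIN): min(16, -62, 35, 61) = -62
AA (MIN): min(16, -25, -7) = -25
J (MAX): max(-82, -62, -25) = -25
AB (MIN): min(96, -21) = -21
K (MAX): max(-21, -75) = -21
C (MIN): min(52, -25, -21) = -25
R0 (MAX): max(-33, -34, -25) = -25

-25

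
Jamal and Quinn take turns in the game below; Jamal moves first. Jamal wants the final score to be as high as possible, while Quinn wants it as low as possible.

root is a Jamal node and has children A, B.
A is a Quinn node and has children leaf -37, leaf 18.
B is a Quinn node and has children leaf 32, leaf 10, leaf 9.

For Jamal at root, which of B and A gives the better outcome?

B

B (Quinn): min(32, 10, 9) = 9
A (Quinn): min(-37, 18) = -37
Jamal prefers the higher value; B=9, A=-37. B is better since 9 > -37.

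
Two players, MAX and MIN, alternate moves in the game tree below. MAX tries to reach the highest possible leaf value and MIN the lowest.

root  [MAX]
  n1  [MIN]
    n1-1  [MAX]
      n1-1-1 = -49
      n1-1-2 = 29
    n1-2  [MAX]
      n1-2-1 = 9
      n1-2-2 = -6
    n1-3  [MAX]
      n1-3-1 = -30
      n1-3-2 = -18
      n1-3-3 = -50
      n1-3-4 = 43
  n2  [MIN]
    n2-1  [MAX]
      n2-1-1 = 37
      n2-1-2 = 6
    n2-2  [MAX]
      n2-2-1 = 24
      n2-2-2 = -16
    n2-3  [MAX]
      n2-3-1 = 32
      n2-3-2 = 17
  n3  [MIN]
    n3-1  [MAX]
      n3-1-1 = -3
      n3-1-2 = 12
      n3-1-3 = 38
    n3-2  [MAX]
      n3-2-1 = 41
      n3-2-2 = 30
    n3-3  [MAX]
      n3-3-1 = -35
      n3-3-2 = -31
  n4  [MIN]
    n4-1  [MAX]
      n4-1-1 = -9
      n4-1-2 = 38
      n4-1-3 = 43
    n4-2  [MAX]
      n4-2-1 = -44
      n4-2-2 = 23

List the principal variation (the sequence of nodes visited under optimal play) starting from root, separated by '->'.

n1-1 (MAX): max(-49, 29) = 29
n1-2 (MAX): max(9, -6) = 9
n1-3 (MAX): max(-30, -18, -50, 43) = 43
n1 (MIN): min(29, 9, 43) = 9
n2-1 (MAX): max(37, 6) = 37
n2-2 (MAX): max(24, -16) = 24
n2-3 (MAX): max(32, 17) = 32
n2 (MIN): min(37, 24, 32) = 24
n3-1 (MAX): max(-3, 12, 38) = 38
n3-2 (MAX): max(41, 30) = 41
n3-3 (MAX): max(-35, -31) = -31
n3 (MIN): min(38, 41, -31) = -31
n4-1 (MAX): max(-9, 38, 43) = 43
n4-2 (MAX): max(-44, 23) = 23
n4 (MIN): min(43, 23) = 23
root (MAX): max(9, 24, -31, 23) = 24
At root, MAX picks n2 (highest: 24).
At n2, MIN picks n2-2 (lowest: 24).
At n2-2, MAX picks n2-2-1 (highest: 24).
Terminal value 24.

root -> n2 -> n2-2 -> n2-2-1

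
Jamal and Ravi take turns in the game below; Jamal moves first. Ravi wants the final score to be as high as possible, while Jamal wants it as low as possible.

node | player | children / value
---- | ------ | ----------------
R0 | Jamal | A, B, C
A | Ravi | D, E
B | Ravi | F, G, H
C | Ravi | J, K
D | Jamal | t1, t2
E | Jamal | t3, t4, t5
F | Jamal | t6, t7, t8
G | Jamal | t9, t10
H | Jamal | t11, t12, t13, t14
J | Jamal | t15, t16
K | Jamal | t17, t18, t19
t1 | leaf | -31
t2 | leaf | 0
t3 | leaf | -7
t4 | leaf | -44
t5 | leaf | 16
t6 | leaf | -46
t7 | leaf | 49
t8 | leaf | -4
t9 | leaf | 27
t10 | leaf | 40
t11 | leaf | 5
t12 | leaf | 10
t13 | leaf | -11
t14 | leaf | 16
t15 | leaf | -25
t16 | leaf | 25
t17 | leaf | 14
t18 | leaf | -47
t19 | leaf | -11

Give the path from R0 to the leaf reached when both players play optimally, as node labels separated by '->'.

R0 -> A -> D -> t1

D (Jamal): min(-31, 0) = -31
E (Jamal): min(-7, -44, 16) = -44
A (Ravi): max(-31, -44) = -31
F (Jamal): min(-46, 49, -4) = -46
G (Jamal): min(27, 40) = 27
H (Jamal): min(5, 10, -11, 16) = -11
B (Ravi): max(-46, 27, -11) = 27
J (Jamal): min(-25, 25) = -25
K (Jamal): min(14, -47, -11) = -47
C (Ravi): max(-25, -47) = -25
R0 (Jamal): min(-31, 27, -25) = -31
At R0, Jamal picks A (lowest: -31).
At A, Ravi picks D (highest: -31).
At D, Jamal picks t1 (lowest: -31).
Terminal value -31.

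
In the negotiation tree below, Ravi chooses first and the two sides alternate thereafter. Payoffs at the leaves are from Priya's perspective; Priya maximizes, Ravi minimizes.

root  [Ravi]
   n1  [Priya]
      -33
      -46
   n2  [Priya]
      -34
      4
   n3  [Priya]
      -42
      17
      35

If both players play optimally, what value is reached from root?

n1 (Priya): max(-33, -46) = -33
n2 (Priya): max(-34, 4) = 4
n3 (Priya): max(-42, 17, 35) = 35
root (Ravi): min(-33, 4, 35) = -33

-33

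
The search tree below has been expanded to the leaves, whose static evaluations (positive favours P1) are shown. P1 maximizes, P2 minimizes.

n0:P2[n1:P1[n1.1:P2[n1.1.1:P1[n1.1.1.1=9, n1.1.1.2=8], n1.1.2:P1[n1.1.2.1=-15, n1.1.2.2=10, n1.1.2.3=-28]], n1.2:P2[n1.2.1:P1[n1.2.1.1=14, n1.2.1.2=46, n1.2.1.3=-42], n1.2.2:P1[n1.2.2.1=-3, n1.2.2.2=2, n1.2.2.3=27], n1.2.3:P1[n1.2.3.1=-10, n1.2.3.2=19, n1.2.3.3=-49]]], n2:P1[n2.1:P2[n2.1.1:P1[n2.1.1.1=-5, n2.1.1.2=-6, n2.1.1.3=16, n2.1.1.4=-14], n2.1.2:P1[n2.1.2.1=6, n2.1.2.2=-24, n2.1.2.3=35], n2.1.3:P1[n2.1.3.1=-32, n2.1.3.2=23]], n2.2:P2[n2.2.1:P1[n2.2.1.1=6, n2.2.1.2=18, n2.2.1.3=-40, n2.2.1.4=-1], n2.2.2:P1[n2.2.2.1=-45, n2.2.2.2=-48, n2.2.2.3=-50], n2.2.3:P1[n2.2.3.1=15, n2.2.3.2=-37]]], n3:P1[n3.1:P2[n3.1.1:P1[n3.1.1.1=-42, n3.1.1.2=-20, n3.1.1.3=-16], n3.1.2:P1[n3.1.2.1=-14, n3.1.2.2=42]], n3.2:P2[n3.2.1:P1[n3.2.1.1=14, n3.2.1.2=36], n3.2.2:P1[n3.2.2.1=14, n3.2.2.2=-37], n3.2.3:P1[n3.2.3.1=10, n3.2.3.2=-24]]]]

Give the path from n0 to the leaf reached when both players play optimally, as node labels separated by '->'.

n1.1.1 (P1): max(9, 8) = 9
n1.1.2 (P1): max(-15, 10, -28) = 10
n1.1 (P2): min(9, 10) = 9
n1.2.1 (P1): max(14, 46, -42) = 46
n1.2.2 (P1): max(-3, 2, 27) = 27
n1.2.3 (P1): max(-10, 19, -49) = 19
n1.2 (P2): min(46, 27, 19) = 19
n1 (P1): max(9, 19) = 19
n2.1.1 (P1): max(-5, -6, 16, -14) = 16
n2.1.2 (P1): max(6, -24, 35) = 35
n2.1.3 (P1): max(-32, 23) = 23
n2.1 (P2): min(16, 35, 23) = 16
n2.2.1 (P1): max(6, 18, -40, -1) = 18
n2.2.2 (P1): max(-45, -48, -50) = -45
n2.2.3 (P1): max(15, -37) = 15
n2.2 (P2): min(18, -45, 15) = -45
n2 (P1): max(16, -45) = 16
n3.1.1 (P1): max(-42, -20, -16) = -16
n3.1.2 (P1): max(-14, 42) = 42
n3.1 (P2): min(-16, 42) = -16
n3.2.1 (P1): max(14, 36) = 36
n3.2.2 (P1): max(14, -37) = 14
n3.2.3 (P1): max(10, -24) = 10
n3.2 (P2): min(36, 14, 10) = 10
n3 (P1): max(-16, 10) = 10
n0 (P2): min(19, 16, 10) = 10
At n0, P2 picks n3 (lowest: 10).
At n3, P1 picks n3.2 (highest: 10).
At n3.2, P2 picks n3.2.3 (lowest: 10).
At n3.2.3, P1 picks n3.2.3.1 (highest: 10).
Terminal value 10.

n0 -> n3 -> n3.2 -> n3.2.3 -> n3.2.3.1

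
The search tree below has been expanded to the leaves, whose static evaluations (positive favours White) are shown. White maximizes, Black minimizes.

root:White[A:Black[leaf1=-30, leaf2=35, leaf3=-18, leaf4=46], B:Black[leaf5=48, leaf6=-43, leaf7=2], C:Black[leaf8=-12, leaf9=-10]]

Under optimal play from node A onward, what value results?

A (Black): min(-30, 35, -18, 46) = -30

-30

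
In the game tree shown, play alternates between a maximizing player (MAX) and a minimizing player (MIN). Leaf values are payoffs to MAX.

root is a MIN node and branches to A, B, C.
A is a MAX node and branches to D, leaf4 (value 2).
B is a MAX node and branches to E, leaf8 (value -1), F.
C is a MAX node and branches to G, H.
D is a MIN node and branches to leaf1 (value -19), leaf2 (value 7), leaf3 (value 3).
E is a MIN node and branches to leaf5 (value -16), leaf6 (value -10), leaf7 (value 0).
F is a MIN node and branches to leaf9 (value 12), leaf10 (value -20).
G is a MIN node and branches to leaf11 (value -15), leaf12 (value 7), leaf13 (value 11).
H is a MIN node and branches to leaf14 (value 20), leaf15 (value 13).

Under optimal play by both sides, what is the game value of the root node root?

D (MIN): min(-19, 7, 3) = -19
A (MAX): max(-19, 2) = 2
E (MIN): min(-16, -10, 0) = -16
F (MIN): min(12, -20) = -20
B (MAX): max(-16, -1, -20) = -1
G (MIN): min(-15, 7, 11) = -15
H (MIN): min(20, 13) = 13
C (MAX): max(-15, 13) = 13
root (MIN): min(2, -1, 13) = -1

-1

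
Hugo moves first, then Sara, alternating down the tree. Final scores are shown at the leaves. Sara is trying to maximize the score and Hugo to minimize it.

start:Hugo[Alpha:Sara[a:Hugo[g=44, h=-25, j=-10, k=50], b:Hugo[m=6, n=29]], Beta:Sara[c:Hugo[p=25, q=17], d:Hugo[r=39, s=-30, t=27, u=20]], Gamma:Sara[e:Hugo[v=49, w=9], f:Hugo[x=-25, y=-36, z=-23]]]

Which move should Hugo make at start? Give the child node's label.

Alpha

a (Hugo): min(44, -25, -10, 50) = -25
b (Hugo): min(6, 29) = 6
Alpha (Sara): max(-25, 6) = 6
c (Hugo): min(25, 17) = 17
d (Hugo): min(39, -30, 27, 20) = -30
Beta (Sara): max(17, -30) = 17
e (Hugo): min(49, 9) = 9
f (Hugo): min(-25, -36, -23) = -36
Gamma (Sara): max(9, -36) = 9
start (Hugo): min(6, 17, 9) = 6
Hugo at start wants the lowest of {Alpha=6, Beta=17, Gamma=9}, so chooses Alpha.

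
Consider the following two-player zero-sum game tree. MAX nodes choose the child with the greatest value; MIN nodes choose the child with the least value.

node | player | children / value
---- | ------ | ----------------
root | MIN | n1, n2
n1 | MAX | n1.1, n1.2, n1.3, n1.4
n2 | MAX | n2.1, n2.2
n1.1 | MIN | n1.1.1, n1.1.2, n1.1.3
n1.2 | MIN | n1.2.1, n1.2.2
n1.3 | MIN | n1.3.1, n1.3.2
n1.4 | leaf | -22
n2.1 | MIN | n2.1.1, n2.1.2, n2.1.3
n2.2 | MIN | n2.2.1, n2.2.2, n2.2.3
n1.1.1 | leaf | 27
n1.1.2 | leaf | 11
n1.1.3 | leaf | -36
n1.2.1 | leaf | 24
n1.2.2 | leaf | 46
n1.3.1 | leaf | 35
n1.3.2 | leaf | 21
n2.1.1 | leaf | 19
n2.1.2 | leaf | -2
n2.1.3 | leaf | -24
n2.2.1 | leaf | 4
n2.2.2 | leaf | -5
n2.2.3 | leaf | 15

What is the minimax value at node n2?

n2.1 (MIN): min(19, -2, -24) = -24
n2.2 (MIN): min(4, -5, 15) = -5
n2 (MAX): max(-24, -5) = -5

-5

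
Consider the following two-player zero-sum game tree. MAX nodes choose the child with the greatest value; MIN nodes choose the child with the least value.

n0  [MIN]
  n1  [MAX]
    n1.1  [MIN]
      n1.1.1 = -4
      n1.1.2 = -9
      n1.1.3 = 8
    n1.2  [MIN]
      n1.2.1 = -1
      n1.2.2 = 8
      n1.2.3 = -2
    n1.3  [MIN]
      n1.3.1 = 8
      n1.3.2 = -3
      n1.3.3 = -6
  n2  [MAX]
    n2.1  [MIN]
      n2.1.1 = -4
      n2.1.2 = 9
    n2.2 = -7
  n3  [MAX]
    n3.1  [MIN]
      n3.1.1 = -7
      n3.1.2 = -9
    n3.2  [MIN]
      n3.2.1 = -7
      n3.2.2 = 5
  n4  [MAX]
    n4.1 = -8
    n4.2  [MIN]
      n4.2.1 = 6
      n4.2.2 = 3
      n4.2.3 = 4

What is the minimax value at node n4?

3

n4.2 (MIN): min(6, 3, 4) = 3
n4 (MAX): max(-8, 3) = 3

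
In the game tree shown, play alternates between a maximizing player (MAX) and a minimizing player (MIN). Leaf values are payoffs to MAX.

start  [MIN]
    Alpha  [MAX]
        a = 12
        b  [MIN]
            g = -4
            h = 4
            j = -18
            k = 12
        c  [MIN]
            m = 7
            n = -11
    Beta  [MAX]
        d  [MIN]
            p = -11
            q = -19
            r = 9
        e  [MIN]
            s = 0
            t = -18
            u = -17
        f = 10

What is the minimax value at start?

b (MIN): min(-4, 4, -18, 12) = -18
c (MIN): min(7, -11) = -11
Alpha (MAX): max(12, -18, -11) = 12
d (MIN): min(-11, -19, 9) = -19
e (MIN): min(0, -18, -17) = -18
Beta (MAX): max(-19, -18, 10) = 10
start (MIN): min(12, 10) = 10

10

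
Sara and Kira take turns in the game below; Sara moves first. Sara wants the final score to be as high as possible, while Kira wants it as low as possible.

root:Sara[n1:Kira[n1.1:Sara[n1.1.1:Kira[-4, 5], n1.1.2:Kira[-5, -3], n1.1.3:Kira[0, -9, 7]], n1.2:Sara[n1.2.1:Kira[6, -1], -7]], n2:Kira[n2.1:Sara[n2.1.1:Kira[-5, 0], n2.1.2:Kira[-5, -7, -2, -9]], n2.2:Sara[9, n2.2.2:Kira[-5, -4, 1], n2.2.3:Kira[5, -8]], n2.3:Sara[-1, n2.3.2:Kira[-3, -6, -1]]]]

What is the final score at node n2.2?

9

n2.2.2 (Kira): min(-5, -4, 1) = -5
n2.2.3 (Kira): min(5, -8) = -8
n2.2 (Sara): max(9, -5, -8) = 9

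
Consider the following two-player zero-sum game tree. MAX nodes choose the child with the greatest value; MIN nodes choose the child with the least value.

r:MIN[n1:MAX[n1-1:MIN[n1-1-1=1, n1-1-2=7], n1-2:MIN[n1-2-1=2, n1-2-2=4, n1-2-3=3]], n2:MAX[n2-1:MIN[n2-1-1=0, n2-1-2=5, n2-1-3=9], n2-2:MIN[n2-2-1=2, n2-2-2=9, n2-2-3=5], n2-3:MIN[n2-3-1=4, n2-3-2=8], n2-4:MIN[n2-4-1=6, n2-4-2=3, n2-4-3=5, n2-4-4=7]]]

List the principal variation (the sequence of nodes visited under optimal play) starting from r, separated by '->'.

n1-1 (MIN): min(1, 7) = 1
n1-2 (MIN): min(2, 4, 3) = 2
n1 (MAX): max(1, 2) = 2
n2-1 (MIN): min(0, 5, 9) = 0
n2-2 (MIN): min(2, 9, 5) = 2
n2-3 (MIN): min(4, 8) = 4
n2-4 (MIN): min(6, 3, 5, 7) = 3
n2 (MAX): max(0, 2, 4, 3) = 4
r (MIN): min(2, 4) = 2
At r, MIN picks n1 (lowest: 2).
At n1, MAX picks n1-2 (highest: 2).
At n1-2, MIN picks n1-2-1 (lowest: 2).
Terminal value 2.

r -> n1 -> n1-2 -> n1-2-1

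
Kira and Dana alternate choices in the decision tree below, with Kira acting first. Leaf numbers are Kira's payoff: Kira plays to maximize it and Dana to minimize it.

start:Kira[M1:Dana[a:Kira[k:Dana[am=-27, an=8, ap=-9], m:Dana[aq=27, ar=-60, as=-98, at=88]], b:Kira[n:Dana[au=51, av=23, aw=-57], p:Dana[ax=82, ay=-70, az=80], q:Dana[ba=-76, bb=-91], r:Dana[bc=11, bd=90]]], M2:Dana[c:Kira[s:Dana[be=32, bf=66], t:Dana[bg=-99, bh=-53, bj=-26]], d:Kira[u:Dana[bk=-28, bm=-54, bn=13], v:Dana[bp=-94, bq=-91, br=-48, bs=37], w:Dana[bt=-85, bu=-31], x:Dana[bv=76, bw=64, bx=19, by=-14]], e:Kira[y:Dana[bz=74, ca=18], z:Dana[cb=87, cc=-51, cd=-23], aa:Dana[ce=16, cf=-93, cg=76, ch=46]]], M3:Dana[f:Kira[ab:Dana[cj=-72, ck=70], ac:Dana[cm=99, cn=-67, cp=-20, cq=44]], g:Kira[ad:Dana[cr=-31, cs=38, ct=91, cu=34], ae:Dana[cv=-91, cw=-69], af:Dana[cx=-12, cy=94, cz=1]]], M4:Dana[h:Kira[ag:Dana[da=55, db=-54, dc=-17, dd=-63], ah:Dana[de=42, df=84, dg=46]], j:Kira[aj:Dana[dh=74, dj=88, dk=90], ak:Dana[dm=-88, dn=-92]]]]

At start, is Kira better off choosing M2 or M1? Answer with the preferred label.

s (Dana): min(32, 66) = 32
t (Dana): min(-99, -53, -26) = -99
c (Kira): max(32, -99) = 32
u (Dana): min(-28, -54, 13) = -54
v (Dana): min(-94, -91, -48, 37) = -94
w (Dana): min(-85, -31) = -85
x (Dana): min(76, 64, 19, -14) = -14
d (Kira): max(-54, -94, -85, -14) = -14
y (Dana): min(74, 18) = 18
z (Dana): min(87, -51, -23) = -51
aa (Dana): min(16, -93, 76, 46) = -93
e (Kira): max(18, -51, -93) = 18
M2 (Dana): min(32, -14, 18) = -14
k (Dana): min(-27, 8, -9) = -27
m (Dana): min(27, -60, -98, 88) = -98
a (Kira): max(-27, -98) = -27
n (Dana): min(51, 23, -57) = -57
p (Dana): min(82, -70, 80) = -70
q (Dana): min(-76, -91) = -91
r (Dana): min(11, 90) = 11
b (Kira): max(-57, -70, -91, 11) = 11
M1 (Dana): min(-27, 11) = -27
Kira prefers the higher value; M2=-14, M1=-27. M2 is better since -14 > -27.

M2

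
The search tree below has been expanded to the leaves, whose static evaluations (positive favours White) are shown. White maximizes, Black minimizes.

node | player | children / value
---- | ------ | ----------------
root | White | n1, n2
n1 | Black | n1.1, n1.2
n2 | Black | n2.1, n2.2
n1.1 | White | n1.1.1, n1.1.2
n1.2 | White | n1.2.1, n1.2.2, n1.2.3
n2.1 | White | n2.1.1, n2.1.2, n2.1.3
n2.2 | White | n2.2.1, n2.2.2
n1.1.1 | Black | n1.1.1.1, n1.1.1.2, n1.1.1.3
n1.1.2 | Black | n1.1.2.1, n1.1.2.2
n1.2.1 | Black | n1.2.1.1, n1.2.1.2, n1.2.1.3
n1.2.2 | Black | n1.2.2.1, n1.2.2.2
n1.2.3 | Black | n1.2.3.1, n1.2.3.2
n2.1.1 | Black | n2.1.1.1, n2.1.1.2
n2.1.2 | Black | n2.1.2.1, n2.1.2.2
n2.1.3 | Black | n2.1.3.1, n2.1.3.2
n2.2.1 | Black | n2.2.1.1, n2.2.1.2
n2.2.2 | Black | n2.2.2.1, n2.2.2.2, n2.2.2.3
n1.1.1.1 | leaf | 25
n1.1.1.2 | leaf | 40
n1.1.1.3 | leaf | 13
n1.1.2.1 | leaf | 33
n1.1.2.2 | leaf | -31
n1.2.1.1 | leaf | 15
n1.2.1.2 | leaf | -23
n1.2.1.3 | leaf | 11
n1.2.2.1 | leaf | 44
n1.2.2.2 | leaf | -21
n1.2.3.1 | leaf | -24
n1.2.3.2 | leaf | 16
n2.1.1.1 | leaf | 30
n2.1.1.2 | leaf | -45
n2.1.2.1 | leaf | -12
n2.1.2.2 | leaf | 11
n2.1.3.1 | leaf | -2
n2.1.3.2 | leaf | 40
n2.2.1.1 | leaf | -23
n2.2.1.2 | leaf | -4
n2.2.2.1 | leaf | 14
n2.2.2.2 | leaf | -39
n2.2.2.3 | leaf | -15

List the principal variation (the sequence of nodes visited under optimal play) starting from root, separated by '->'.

root -> n1 -> n1.2 -> n1.2.2 -> n1.2.2.2

n1.1.1 (Black): min(25, 40, 13) = 13
n1.1.2 (Black): min(33, -31) = -31
n1.1 (White): max(13, -31) = 13
n1.2.1 (Black): min(15, -23, 11) = -23
n1.2.2 (Black): min(44, -21) = -21
n1.2.3 (Black): min(-24, 16) = -24
n1.2 (White): max(-23, -21, -24) = -21
n1 (Black): min(13, -21) = -21
n2.1.1 (Black): min(30, -45) = -45
n2.1.2 (Black): min(-12, 11) = -12
n2.1.3 (Black): min(-2, 40) = -2
n2.1 (White): max(-45, -12, -2) = -2
n2.2.1 (Black): min(-23, -4) = -23
n2.2.2 (Black): min(14, -39, -15) = -39
n2.2 (White): max(-23, -39) = -23
n2 (Black): min(-2, -23) = -23
root (White): max(-21, -23) = -21
At root, White picks n1 (highest: -21).
At n1, Black picks n1.2 (lowest: -21).
At n1.2, White picks n1.2.2 (highest: -21).
At n1.2.2, Black picks n1.2.2.2 (lowest: -21).
Terminal value -21.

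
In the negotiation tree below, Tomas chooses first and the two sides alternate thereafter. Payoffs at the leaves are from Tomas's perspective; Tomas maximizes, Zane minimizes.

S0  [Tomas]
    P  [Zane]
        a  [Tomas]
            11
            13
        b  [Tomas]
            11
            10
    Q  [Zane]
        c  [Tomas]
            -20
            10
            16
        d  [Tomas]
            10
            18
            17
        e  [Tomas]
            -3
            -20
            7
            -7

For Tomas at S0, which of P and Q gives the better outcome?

P

a (Tomas): max(11, 13) = 13
b (Tomas): max(11, 10) = 11
P (Zane): min(13, 11) = 11
c (Tomas): max(-20, 10, 16) = 16
d (Tomas): max(10, 18, 17) = 18
e (Tomas): max(-3, -20, 7, -7) = 7
Q (Zane): min(16, 18, 7) = 7
Tomas prefers the higher value; P=11, Q=7. P is better since 11 > 7.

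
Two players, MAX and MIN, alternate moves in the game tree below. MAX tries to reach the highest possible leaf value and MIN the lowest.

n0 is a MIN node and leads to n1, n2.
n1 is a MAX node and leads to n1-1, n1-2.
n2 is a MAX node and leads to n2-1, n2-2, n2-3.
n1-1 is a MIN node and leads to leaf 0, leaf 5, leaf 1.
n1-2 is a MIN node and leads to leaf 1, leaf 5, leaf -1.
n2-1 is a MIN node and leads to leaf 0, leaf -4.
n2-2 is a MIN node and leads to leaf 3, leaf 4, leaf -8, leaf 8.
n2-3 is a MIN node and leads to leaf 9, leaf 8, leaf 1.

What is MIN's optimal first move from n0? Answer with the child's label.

n1-1 (MIN): min(0, 5, 1) = 0
n1-2 (MIN): min(1, 5, -1) = -1
n1 (MAX): max(0, -1) = 0
n2-1 (MIN): min(0, -4) = -4
n2-2 (MIN): min(3, 4, -8, 8) = -8
n2-3 (MIN): min(9, 8, 1) = 1
n2 (MAX): max(-4, -8, 1) = 1
n0 (MIN): min(0, 1) = 0
MIN at n0 wants the lowest of {n1=0, n2=1}, so chooses n1.

n1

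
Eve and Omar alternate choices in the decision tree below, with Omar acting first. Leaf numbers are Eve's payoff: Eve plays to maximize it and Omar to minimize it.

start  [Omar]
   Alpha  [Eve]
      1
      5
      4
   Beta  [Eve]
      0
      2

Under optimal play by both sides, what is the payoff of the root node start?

Alpha (Eve): max(1, 5, 4) = 5
Beta (Eve): max(0, 2) = 2
start (Omar): min(5, 2) = 2

2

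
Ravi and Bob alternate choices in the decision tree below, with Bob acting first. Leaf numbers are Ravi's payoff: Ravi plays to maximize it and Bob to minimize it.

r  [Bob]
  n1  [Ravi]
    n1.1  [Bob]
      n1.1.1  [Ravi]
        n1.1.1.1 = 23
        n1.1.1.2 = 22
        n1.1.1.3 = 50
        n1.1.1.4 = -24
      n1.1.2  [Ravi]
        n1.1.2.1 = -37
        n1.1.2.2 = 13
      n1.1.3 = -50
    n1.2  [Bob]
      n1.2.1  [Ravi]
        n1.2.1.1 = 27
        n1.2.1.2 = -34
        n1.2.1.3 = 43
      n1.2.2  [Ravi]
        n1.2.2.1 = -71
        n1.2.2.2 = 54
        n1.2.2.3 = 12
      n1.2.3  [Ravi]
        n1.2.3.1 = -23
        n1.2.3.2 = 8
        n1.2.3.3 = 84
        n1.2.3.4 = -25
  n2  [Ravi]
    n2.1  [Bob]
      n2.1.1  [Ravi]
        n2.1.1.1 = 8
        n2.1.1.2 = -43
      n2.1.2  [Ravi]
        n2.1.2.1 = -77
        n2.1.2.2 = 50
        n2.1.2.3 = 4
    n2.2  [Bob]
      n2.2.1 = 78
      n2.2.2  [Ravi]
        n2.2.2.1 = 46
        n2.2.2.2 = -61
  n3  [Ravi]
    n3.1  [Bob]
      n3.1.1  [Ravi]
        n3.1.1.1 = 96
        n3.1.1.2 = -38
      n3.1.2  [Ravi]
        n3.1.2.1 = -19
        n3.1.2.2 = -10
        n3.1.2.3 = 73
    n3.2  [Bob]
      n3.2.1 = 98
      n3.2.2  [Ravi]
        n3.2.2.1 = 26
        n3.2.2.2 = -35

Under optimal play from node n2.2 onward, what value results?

46

n2.2.2 (Ravi): max(46, -61) = 46
n2.2 (Bob): min(78, 46) = 46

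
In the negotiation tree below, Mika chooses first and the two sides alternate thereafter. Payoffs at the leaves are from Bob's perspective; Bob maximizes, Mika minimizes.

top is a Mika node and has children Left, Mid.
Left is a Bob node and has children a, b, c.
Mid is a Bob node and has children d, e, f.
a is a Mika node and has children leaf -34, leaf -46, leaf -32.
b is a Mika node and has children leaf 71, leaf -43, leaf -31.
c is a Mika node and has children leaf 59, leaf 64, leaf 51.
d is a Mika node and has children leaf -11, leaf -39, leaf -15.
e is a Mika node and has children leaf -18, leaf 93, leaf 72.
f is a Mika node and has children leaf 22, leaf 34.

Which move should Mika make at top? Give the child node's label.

a (Mika): min(-34, -46, -32) = -46
b (Mika): min(71, -43, -31) = -43
c (Mika): min(59, 64, 51) = 51
Left (Bob): max(-46, -43, 51) = 51
d (Mika): min(-11, -39, -15) = -39
e (Mika): min(-18, 93, 72) = -18
f (Mika): min(22, 34) = 22
Mid (Bob): max(-39, -18, 22) = 22
top (Mika): min(51, 22) = 22
Mika at top wants the lowest of {Left=51, Mid=22}, so chooses Mid.

Mid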